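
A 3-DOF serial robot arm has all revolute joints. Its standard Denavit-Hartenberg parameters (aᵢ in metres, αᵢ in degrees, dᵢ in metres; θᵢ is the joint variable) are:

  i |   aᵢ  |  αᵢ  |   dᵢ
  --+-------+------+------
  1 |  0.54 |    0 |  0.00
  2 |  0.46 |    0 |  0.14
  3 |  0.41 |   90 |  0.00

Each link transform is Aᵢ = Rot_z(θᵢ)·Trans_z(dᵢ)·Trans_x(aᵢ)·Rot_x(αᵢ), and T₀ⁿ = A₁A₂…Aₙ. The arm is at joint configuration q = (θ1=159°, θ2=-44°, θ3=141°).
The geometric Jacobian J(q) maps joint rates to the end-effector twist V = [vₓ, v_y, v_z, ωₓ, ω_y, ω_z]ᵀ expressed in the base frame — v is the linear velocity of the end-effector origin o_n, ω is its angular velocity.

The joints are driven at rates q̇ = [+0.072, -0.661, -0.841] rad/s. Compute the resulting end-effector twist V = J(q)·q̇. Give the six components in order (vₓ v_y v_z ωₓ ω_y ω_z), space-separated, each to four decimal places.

-0.3373 0.2200 0.0000 0.0000 0.0000 -1.4300

o_n = [-0.7977, 0.2126, 0.1400]
J₁: ẑ×o_n = [-0.2126, -0.7977, 0.0000], ω = ẑ
J2: z=[0.0000, 0.0000, 1.0000] o=[-0.5041, 0.1935, 0.0000] → [-0.0191, -0.2936, 0.0000, 0.0000, 0.0000, 1.0000]
J3: z=[0.0000, 0.0000, 1.0000] o=[-0.6985, 0.6104, 0.1400] → [0.3978, -0.0992, 0.0000, 0.0000, 0.0000, 1.0000]
V = J·q̇ = [-0.3373, 0.2200, 0.0000, 0.0000, 0.0000, -1.4300]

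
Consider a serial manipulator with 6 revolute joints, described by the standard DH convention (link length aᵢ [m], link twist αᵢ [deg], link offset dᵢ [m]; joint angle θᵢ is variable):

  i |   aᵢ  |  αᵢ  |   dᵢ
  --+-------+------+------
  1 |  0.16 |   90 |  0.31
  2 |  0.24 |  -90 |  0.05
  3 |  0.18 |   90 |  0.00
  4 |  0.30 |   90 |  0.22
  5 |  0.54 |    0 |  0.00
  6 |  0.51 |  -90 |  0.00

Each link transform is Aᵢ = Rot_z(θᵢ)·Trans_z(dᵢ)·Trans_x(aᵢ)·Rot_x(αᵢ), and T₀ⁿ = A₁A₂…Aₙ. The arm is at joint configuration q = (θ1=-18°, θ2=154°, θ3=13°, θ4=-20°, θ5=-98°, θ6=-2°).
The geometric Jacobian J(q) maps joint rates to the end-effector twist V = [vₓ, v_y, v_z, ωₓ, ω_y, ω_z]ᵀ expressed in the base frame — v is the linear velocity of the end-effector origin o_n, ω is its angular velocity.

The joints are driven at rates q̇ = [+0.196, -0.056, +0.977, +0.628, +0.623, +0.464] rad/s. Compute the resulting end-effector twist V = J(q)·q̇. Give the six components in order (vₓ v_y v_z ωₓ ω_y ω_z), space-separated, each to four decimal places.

o_n = [0.1189, 0.8187, 0.5081]
J₁: ẑ×o_n = [-0.8187, 0.1189, 0.0000], ω = ẑ
J2: z=[-0.3090, -0.9511, 0.0000] o=[0.1522, -0.0494, 0.3100] → [-0.1884, 0.0612, -0.2999, -0.3090, -0.9511, 0.0000]
J3: z=[-0.4169, 0.1355, -0.8988] o=[-0.0684, -0.0303, 0.4152] → [0.7757, -0.1297, -0.3793, -0.4169, 0.1355, -0.8988]
J4: z=[-0.4934, -0.8642, 0.0986] o=[-0.2058, 0.0569, 0.4921] → [-0.0890, 0.0399, -0.0952, -0.4934, -0.8642, 0.0986]
J5: z=[0.6529, -0.2930, 0.6985] o=[-0.4868, -0.0105, 0.7264] → [-0.5152, 0.5656, 0.7189, 0.6529, -0.2930, 0.6985]
J6: z=[0.6529, -0.2930, 0.6985] o=[-0.1798, 0.4209, 0.6204] → [-0.2450, 0.2820, 0.3473, 0.6529, -0.2930, 0.6985]
V = J·q̇ = [0.1174, 0.4015, 0.1954, 0.0098, -0.6756, 0.1391]

0.1174 0.4015 0.1954 0.0098 -0.6756 0.1391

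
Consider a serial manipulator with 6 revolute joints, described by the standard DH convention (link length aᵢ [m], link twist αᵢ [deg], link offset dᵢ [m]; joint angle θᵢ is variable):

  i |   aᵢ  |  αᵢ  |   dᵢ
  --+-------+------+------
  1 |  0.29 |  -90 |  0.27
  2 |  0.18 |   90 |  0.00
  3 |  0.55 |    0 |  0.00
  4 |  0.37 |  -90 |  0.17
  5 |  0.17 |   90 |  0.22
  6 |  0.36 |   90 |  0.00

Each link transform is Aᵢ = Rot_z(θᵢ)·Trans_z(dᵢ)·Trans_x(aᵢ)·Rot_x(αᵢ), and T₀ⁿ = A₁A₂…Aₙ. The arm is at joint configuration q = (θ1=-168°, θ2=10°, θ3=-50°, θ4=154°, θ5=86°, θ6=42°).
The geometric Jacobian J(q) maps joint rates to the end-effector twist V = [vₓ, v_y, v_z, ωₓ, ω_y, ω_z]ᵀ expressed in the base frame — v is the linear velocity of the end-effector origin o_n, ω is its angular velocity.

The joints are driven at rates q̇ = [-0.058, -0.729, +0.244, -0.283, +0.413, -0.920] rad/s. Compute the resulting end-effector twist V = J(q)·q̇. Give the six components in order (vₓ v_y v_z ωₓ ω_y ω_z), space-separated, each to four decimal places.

-0.5172 -0.1034 -0.3396 -0.1678 1.7222 -0.1286

o_n = [-0.2582, 0.0925, 0.0094]
J₁: ẑ×o_n = [-0.0925, -0.2582, 0.0000], ω = ẑ
J2: z=[0.2079, -0.9781, 0.0000] o=[-0.2837, -0.0603, 0.2700] → [0.2549, 0.0542, 0.0567, 0.2079, -0.9781, 0.0000]
J3: z=[-0.1699, -0.0361, 0.9848] o=[-0.4571, -0.0971, 0.2387] → [-0.1785, 0.1569, -0.0250, -0.1699, -0.0361, 0.9848]
J4: z=[-0.1699, -0.0361, 0.9848] o=[-0.8852, 0.2426, 0.1774] → [0.1538, 0.5889, 0.0481, -0.1699, -0.0361, 0.9848]
J5: z=[0.8844, 0.4353, 0.1685] o=[-0.7532, -0.0964, 0.3603] → [-0.1846, 0.3937, -0.0484, 0.8844, 0.4353, 0.1685]
J6: z=[0.4219, -0.8999, 0.1106] o=[-0.5247, -0.0052, 0.2309] → [0.1885, 0.1229, 0.2810, 0.4219, -0.8999, 0.1106]
V = J·q̇ = [-0.5172, -0.1034, -0.3396, -0.1678, 1.7222, -0.1286]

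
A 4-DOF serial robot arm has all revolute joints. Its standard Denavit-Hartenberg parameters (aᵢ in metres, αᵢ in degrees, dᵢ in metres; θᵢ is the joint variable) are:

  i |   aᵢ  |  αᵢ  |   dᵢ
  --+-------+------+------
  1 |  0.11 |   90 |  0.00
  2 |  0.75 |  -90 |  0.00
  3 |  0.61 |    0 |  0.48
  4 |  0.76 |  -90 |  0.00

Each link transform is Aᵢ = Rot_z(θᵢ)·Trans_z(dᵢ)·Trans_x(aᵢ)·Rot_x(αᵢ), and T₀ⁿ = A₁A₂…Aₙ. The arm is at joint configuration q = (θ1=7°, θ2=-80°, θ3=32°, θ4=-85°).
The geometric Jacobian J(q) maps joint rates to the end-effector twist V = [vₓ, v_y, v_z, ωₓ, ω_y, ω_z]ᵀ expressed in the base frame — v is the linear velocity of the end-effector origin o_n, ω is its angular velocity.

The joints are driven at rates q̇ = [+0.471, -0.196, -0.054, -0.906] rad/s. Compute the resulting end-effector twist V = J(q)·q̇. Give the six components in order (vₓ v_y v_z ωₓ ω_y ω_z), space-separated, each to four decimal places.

o_n = [0.9102, -0.1741, -1.6151]
J₁: ẑ×o_n = [0.1741, 0.9102, -0.0000], ω = ẑ
J2: z=[0.1219, -0.9925, 0.0000] o=[0.1092, 0.0134, 0.0000] → [1.6031, 0.1968, 0.7722, 0.1219, -0.9925, 0.0000]
J3: z=[0.9775, 0.1200, 0.1736] o=[0.2384, 0.0293, -0.7386] → [-0.0699, 0.9734, -0.2794, 0.9775, 0.1200, 0.1736]
J4: z=[0.9775, 0.1200, 0.1736] o=[0.7574, 0.4187, -1.1647] → [0.0489, 0.4668, -0.5977, 0.9775, 0.1200, 0.1736]
V = J·q̇ = [-0.2727, -0.0854, 0.4053, -0.9623, 0.0793, 0.3043]

-0.2727 -0.0854 0.4053 -0.9623 0.0793 0.3043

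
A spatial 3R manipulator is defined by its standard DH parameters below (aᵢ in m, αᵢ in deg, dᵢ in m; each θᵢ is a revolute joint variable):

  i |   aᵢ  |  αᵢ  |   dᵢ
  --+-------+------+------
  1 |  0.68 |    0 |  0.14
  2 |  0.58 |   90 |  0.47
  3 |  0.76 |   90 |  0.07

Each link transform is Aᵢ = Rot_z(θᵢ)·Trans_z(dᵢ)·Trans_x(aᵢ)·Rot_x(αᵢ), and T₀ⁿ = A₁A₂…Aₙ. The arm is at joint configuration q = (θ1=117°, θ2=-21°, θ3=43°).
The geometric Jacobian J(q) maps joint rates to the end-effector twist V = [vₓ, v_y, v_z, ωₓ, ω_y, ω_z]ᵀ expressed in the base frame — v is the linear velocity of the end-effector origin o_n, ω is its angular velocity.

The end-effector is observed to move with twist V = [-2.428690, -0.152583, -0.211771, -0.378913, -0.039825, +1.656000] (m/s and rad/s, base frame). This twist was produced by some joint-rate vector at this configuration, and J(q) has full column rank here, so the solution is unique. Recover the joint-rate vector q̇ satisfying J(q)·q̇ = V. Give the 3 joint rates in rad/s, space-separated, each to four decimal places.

o_n = [-0.3578, 1.7428, 1.1283]
J₁: ẑ×o_n = [-1.7428, -0.3578, 0.0000], ω = ẑ
J2: z=[0.0000, 0.0000, 1.0000] o=[-0.3087, 0.6059, 0.1400] → [-1.1369, -0.0491, 0.0000, 0.0000, 0.0000, 1.0000]
J3: z=[0.9945, 0.1045, 0.0000] o=[-0.3693, 1.1827, 0.6100] → [0.0542, -0.5155, 0.5558, 0.9945, 0.1045, 0.0000]
q̇ = J⁺·V = [0.8670, 0.7890, -0.3810]

0.8670 0.7890 -0.3810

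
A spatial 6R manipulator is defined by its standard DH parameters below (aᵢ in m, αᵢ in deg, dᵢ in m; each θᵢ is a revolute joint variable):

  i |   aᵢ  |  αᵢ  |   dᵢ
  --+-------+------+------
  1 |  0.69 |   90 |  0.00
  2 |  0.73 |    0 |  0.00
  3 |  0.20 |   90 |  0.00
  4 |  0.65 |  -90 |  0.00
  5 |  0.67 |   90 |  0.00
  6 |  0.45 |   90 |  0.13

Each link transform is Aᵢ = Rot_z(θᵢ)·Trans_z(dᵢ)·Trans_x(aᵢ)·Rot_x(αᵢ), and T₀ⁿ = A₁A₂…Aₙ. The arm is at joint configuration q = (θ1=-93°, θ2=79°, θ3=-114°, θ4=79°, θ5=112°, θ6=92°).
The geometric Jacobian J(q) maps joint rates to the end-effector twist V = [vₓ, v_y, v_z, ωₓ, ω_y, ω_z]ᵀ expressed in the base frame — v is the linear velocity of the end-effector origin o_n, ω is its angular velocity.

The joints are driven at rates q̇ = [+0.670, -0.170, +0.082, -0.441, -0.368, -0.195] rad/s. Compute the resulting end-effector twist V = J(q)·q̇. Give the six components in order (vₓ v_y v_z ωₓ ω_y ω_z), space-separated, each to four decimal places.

o_n = [-0.6578, -1.0565, 1.3344]
J₁: ẑ×o_n = [1.0565, -0.6578, 0.0000], ω = ẑ
J2: z=[-0.9986, 0.0523, 0.0000] o=[-0.0361, -0.6891, 0.0000] → [0.0698, 1.3326, 0.3995, -0.9986, 0.0523, 0.0000]
J3: z=[-0.9986, 0.0523, 0.0000] o=[-0.0434, -0.8282, 0.7166] → [0.0323, 0.6170, 0.2602, -0.9986, 0.0523, 0.0000]
J4: z=[0.0300, 0.5728, -0.8192] o=[-0.0520, -0.9918, 0.6019] → [0.3665, 0.4743, 0.3451, 0.0300, 0.5728, -0.8192]
J5: z=[-0.1485, 0.8130, 0.5630] o=[-0.6945, -1.0598, 0.5307] → [0.6515, 0.1400, -0.0303, -0.1485, 0.8130, 0.5630]
J6: z=[-0.9277, -0.3117, 0.2054] o=[-0.4650, -1.3894, 1.0671] → [-0.1517, 0.2084, -0.3688, -0.9277, -0.3117, 0.2054]
V = J·q̇ = [0.3268, -0.9180, -0.1157, 0.3102, -0.4956, 0.7840]

0.3268 -0.9180 -0.1157 0.3102 -0.4956 0.7840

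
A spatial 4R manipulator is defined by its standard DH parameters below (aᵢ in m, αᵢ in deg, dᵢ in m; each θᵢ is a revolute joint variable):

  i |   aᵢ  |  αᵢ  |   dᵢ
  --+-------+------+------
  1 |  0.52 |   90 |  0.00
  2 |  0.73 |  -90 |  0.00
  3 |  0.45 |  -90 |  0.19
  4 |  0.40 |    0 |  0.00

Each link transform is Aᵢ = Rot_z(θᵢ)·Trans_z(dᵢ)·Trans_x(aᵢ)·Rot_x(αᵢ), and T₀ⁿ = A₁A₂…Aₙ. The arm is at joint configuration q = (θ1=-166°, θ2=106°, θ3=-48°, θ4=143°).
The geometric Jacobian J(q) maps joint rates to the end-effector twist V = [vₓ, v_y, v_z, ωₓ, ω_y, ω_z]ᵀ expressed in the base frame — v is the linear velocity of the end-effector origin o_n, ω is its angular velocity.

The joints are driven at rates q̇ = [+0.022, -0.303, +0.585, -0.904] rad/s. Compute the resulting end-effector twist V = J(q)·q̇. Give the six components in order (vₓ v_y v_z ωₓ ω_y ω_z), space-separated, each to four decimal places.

-0.4773 -0.0128 0.3276 0.2929 0.3842 -0.7850

o_n = [-0.3567, 0.0110, 0.7997]
J₁: ẑ×o_n = [-0.0110, -0.3567, 0.0000], ω = ẑ
J2: z=[-0.2419, 0.9703, 0.0000] o=[-0.5046, -0.1258, 0.0000] → [0.7759, 0.1935, -0.1765, -0.2419, 0.9703, 0.0000]
J3: z=[0.9327, 0.2326, -0.2756] o=[-0.3093, -0.0771, 0.7017] → [0.0471, -0.0783, 0.0933, 0.9327, 0.2326, -0.2756]
J4: z=[0.3606, -0.5997, 0.7144] o=[-0.1325, 0.3116, 0.9388] → [0.2982, -0.1100, -0.2429, 0.3606, -0.5997, 0.7144]
V = J·q̇ = [-0.4773, -0.0128, 0.3276, 0.2929, 0.3842, -0.7850]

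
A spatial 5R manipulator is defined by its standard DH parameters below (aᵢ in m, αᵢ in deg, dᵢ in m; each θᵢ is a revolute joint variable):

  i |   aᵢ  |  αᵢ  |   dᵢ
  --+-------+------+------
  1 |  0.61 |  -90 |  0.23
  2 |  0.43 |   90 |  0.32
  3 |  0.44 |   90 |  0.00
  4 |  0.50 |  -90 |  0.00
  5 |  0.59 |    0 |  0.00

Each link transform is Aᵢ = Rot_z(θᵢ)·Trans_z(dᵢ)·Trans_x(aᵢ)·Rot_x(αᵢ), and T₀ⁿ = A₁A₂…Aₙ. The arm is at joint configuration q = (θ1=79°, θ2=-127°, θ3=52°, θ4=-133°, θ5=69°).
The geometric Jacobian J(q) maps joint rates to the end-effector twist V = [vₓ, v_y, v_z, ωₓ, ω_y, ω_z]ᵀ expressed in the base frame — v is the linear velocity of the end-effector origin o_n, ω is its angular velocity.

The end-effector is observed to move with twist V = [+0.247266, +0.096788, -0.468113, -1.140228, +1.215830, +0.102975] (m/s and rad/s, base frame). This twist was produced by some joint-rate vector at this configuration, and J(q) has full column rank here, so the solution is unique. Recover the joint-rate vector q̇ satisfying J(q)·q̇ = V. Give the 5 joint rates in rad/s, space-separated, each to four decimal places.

-0.7160 0.6600 -0.7260 -0.3730 0.8010

o_n = [-0.4127, 1.1445, 0.5177]
J₁: ẑ×o_n = [-1.1445, -0.4127, 0.0000], ω = ẑ
J2: z=[-0.9816, 0.1908, 0.0000] o=[0.1164, 0.5988, 0.2300] → [0.0549, 0.2824, -0.4347, -0.9816, 0.1908, 0.0000]
J3: z=[-0.1524, -0.7840, -0.6018] o=[-0.2471, 0.4058, 0.5734] → [0.4882, 0.0912, -0.2424, -0.1524, -0.7840, -0.6018]
J4: z=[0.5139, -0.5830, 0.6293] o=[-0.6186, 0.3120, 0.7898] → [-0.3653, 0.2694, 0.5478, 0.5139, -0.5830, 0.6293]
J5: z=[-0.5135, 0.3786, 0.7700] o=[-0.2750, 0.6714, 0.8422] → [-0.4872, -0.2727, -0.1908, -0.5135, 0.3786, 0.7700]
q̇ = J⁺·V = [-0.7160, 0.6600, -0.7260, -0.3730, 0.8010]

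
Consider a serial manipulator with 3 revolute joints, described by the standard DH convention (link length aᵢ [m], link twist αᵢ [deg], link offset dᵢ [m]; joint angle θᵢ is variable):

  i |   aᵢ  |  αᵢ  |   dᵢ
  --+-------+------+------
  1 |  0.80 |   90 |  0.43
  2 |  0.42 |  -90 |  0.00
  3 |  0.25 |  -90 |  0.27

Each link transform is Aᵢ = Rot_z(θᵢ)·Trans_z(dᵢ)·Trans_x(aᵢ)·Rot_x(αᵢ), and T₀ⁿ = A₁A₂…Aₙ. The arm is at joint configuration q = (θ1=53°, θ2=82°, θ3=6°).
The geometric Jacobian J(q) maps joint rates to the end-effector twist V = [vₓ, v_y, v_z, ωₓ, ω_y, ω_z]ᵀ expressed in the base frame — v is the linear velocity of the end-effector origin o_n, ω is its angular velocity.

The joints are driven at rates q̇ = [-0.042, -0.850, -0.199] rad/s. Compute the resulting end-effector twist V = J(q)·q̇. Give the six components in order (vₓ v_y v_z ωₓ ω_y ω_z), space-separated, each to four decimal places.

0.4195 0.4308 0.1533 -0.5602 0.6689 -0.0697

o_n = [0.3557, 0.5154, 1.1297]
J₁: ẑ×o_n = [-0.5154, 0.3557, 0.0000], ω = ẑ
J2: z=[0.7986, -0.6018, 0.0000] o=[0.4815, 0.6389, 0.4300] → [-0.4211, -0.5588, -0.1743, 0.7986, -0.6018, 0.0000]
J3: z=[-0.5960, -0.7909, 0.1392] o=[0.5166, 0.6856, 0.8459] → [-0.2008, 0.1467, -0.0259, -0.5960, -0.7909, 0.1392]
V = J·q̇ = [0.4195, 0.4308, 0.1533, -0.5602, 0.6689, -0.0697]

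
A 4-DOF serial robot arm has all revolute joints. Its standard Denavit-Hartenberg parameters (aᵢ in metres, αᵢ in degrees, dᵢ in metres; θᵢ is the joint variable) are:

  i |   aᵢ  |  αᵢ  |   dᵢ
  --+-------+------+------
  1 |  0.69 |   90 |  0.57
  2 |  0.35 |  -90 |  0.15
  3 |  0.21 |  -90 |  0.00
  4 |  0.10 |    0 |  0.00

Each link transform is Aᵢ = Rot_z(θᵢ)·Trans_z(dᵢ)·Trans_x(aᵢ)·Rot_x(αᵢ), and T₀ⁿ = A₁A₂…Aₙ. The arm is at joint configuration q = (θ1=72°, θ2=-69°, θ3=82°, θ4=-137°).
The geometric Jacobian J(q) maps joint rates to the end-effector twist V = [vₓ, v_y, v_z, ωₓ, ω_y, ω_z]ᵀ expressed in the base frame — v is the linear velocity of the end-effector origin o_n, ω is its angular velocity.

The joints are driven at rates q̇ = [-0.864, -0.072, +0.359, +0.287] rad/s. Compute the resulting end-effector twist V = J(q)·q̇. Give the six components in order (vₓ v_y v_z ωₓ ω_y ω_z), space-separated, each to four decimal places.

0.6930 -0.2593 0.0363 -0.0344 0.2565 -0.4700

o_n = [0.2875, 0.8381, 0.2499]
J₁: ẑ×o_n = [-0.8381, 0.2875, 0.0000], ω = ẑ
J2: z=[0.9511, -0.3090, 0.0000] o=[0.2132, 0.6562, 0.5700] → [0.0989, 0.3044, 0.1959, 0.9511, -0.3090, 0.0000]
J3: z=[0.2885, 0.8879, 0.3584] o=[0.3946, 0.7292, 0.2432] → [-0.0331, -0.0403, 0.1265, 0.2885, 0.8879, 0.3584]
J4: z=[-0.2420, -0.2945, 0.9245] o=[0.2001, 0.8034, 0.2160] → [-0.0421, 0.0890, 0.0173, -0.2420, -0.2945, 0.9245]
V = J·q̇ = [0.6930, -0.2593, 0.0363, -0.0344, 0.2565, -0.4700]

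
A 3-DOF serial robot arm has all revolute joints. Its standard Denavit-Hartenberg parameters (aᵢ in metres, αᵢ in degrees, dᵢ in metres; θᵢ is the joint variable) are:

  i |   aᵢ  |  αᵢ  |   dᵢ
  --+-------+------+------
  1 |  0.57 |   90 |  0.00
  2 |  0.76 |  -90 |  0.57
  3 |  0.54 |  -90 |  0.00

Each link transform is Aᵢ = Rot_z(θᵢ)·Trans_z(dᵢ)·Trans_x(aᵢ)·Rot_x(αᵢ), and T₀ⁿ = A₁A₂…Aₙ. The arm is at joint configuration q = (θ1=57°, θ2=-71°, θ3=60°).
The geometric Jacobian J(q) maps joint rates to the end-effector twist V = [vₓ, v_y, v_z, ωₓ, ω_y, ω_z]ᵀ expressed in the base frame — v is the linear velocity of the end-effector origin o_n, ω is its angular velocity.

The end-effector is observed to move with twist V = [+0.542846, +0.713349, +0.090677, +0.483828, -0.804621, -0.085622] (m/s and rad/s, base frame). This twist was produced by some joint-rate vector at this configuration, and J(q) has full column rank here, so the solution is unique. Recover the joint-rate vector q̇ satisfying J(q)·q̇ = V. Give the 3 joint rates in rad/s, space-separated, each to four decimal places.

0.0560 0.8440 -0.4350

o_n = [0.5789, 0.7035, -0.9739]
J₁: ẑ×o_n = [-0.7035, 0.5789, 0.0000], ω = ẑ
J2: z=[0.8387, -0.5446, 0.0000] o=[0.3104, 0.4780, 0.0000] → [0.5304, 0.8168, 0.3353, 0.8387, -0.5446, 0.0000]
J3: z=[0.5150, 0.7930, 0.3256] o=[0.9232, 0.3751, -0.7186] → [-0.3094, 0.0194, 0.4422, 0.5150, 0.7930, 0.3256]
q̇ = J⁺·V = [0.0560, 0.8440, -0.4350]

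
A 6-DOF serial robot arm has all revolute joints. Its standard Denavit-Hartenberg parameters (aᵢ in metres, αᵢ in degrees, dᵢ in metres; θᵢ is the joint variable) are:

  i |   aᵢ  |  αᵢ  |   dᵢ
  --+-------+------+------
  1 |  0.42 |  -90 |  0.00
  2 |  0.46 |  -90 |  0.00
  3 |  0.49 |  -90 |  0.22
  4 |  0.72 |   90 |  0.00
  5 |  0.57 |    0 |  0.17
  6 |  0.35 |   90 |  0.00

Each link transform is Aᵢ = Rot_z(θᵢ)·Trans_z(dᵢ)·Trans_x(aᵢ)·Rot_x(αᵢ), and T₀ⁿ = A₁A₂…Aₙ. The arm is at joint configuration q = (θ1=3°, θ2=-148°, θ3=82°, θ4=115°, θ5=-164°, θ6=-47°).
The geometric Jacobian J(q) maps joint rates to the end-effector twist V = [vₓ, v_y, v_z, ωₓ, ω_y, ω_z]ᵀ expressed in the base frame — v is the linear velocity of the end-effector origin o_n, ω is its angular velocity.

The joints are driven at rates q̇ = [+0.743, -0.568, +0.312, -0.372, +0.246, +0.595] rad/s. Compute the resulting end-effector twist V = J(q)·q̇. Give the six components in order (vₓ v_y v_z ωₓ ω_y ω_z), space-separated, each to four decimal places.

0.1739 0.0883 0.0652 -0.3583 -1.2915 0.9576

o_n = [0.1431, -0.6880, 0.5071]
J₁: ẑ×o_n = [0.6880, 0.1431, -0.0000], ω = ẑ
J2: z=[-0.0523, 0.9986, 0.0000] o=[0.4194, 0.0220, 0.0000] → [0.5064, 0.0265, 0.3131, -0.0523, 0.9986, 0.0000]
J3: z=[0.5292, 0.0277, 0.8480] o=[0.0299, 0.0016, 0.2438] → [0.5921, -0.0433, -0.3681, 0.5292, 0.0277, 0.8480]
J4: z=[0.8459, -0.0950, -0.5248] o=[0.1139, -0.4799, 0.4665] → [-0.1131, -0.0497, -0.1733, 0.8459, -0.0950, -0.5248]
J5: z=[-0.2835, -0.9136, -0.2916] o=[-0.2113, -0.1952, -0.1094] → [-0.7068, 0.0714, 0.4635, -0.2835, -0.9136, -0.2916]
J6: z=[-0.2835, -0.9136, -0.2916] o=[-0.1449, -0.5523, 0.3617] → [-0.1724, -0.0428, 0.3016, -0.2835, -0.9136, -0.2916]
V = J·q̇ = [0.1739, 0.0883, 0.0652, -0.3583, -1.2915, 0.9576]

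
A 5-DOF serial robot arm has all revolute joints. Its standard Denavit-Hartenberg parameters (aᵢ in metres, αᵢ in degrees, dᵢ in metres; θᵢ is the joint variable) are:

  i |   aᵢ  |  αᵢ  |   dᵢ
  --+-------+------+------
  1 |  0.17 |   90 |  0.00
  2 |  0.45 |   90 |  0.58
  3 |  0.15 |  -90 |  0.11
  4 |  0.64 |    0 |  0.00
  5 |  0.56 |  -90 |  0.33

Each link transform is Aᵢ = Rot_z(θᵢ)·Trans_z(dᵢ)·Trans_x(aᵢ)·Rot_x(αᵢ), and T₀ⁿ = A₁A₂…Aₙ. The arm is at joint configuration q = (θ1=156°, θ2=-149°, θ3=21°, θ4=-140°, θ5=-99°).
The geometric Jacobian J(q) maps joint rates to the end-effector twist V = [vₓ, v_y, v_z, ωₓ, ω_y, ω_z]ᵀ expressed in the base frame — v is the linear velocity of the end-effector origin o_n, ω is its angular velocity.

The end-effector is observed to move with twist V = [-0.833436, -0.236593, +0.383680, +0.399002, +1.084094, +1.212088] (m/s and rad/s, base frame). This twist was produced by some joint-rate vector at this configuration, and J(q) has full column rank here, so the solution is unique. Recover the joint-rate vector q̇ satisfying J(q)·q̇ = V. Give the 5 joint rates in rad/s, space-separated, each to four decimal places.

0.9900 0.6840 0.1510 0.0100 0.4920

o_n = [-0.0661, 0.7549, 0.1669]
J₁: ẑ×o_n = [-0.7549, -0.0661, 0.0000], ω = ẑ
J2: z=[0.4067, 0.9135, 0.0000] o=[-0.1553, 0.0691, 0.0000] → [0.1525, -0.0679, 0.1974, 0.4067, 0.9135, 0.0000]
J3: z=[0.4705, -0.2095, 0.8572] o=[0.4330, 0.4421, -0.2318] → [-0.3516, -0.6154, 0.0426, 0.4705, -0.2095, 0.8572]
J4: z=[0.0991, 0.9778, 0.1846] o=[0.6163, 0.4194, -0.2096] → [0.3062, -0.1633, 0.7005, 0.0991, 0.9778, 0.1846]
J5: z=[0.0991, 0.9778, 0.1846] o=[0.3799, 0.3322, 0.3788] → [-0.2852, -0.0613, 0.4780, 0.0991, 0.9778, 0.1846]
q̇ = J⁺·V = [0.9900, 0.6840, 0.1510, 0.0100, 0.4920]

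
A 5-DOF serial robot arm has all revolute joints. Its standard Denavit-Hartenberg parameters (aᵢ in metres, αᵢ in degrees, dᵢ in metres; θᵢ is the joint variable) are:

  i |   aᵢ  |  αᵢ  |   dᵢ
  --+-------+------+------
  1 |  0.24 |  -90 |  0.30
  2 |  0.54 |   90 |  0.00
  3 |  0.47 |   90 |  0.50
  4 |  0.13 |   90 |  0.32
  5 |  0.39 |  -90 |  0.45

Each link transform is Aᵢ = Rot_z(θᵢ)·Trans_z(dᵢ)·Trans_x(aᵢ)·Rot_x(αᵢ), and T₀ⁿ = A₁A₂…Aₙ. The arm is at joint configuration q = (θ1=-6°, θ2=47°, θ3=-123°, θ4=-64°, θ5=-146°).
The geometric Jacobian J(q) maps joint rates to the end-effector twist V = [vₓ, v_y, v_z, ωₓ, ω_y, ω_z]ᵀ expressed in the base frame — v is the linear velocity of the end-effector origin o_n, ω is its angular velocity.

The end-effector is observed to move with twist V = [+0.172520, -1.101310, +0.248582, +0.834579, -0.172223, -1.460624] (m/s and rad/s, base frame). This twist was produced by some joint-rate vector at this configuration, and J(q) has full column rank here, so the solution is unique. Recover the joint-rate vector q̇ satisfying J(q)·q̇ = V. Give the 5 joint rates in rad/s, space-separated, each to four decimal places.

o_n = [0.9081, -0.0234, 0.2849]
J₁: ẑ×o_n = [0.0234, 0.9081, -0.0000], ω = ẑ
J2: z=[0.1045, 0.9945, 0.0000] o=[0.2387, -0.0251, 0.3000] → [-0.0150, 0.0016, -0.6656, 0.1045, 0.9945, 0.0000]
J3: z=[0.7273, -0.0764, 0.6820] o=[0.6049, -0.0636, -0.0949] → [-0.0564, -0.0695, 0.0524, 0.7273, -0.0764, 0.6820]
J4: z=[-0.5119, 0.6014, 0.6134] o=[0.7538, -0.4756, 0.4333] → [-0.3666, 0.0187, -0.3243, -0.5119, 0.6014, 0.6134]
J5: z=[0.0920, 0.7483, -0.6570] o=[0.4790, -0.3195, 0.5726] → [-0.0208, -0.2555, -0.2939, 0.0920, 0.7483, -0.6570]
q̇ = J⁺·V = [-0.9000, -0.3960, 0.6280, -0.6590, 0.8900]

-0.9000 -0.3960 0.6280 -0.6590 0.8900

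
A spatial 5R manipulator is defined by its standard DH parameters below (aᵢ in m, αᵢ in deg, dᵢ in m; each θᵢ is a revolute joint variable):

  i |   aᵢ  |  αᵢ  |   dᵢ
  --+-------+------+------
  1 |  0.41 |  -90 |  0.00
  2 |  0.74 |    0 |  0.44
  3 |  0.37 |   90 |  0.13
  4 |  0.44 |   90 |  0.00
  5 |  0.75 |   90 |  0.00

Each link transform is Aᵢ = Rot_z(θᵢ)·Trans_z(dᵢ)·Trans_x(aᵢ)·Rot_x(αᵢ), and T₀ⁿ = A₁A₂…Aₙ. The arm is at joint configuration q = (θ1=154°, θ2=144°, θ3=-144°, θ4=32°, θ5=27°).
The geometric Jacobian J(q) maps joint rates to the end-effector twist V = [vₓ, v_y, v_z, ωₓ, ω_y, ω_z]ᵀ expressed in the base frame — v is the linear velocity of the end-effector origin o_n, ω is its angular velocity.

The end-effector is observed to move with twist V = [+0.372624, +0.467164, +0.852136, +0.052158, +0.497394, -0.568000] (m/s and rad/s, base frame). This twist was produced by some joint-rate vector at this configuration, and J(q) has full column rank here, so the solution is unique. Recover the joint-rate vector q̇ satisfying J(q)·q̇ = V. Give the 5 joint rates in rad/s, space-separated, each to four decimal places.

0.0490 0.6340 -0.8300 -0.6170 0.3230

o_n = [-1.5150, -0.5487, -0.0945]
J₁: ẑ×o_n = [0.5487, -1.5150, 0.0000], ω = ẑ
J2: z=[-0.4384, -0.8988, 0.0000] o=[-0.3685, 0.1797, 0.0000] → [0.0849, -0.0414, -0.7112, -0.4384, -0.8988, 0.0000]
J3: z=[-0.4384, -0.8988, 0.0000] o=[-0.0233, -0.4782, -0.4350] → [-0.3060, 0.1493, -1.3099, -0.4384, -0.8988, 0.0000]
J4: z=[-0.0000, 0.0000, 1.0000] o=[-0.4128, -0.4328, -0.4350] → [0.1158, -1.1022, 0.0000, -0.0000, 0.0000, 1.0000]
J5: z=[-0.1045, 0.9945, 0.0000] o=[-0.8504, -0.4788, -0.4350] → [0.3386, 0.0356, 0.6683, -0.1045, 0.9945, 0.0000]
q̇ = J⁺·V = [0.0490, 0.6340, -0.8300, -0.6170, 0.3230]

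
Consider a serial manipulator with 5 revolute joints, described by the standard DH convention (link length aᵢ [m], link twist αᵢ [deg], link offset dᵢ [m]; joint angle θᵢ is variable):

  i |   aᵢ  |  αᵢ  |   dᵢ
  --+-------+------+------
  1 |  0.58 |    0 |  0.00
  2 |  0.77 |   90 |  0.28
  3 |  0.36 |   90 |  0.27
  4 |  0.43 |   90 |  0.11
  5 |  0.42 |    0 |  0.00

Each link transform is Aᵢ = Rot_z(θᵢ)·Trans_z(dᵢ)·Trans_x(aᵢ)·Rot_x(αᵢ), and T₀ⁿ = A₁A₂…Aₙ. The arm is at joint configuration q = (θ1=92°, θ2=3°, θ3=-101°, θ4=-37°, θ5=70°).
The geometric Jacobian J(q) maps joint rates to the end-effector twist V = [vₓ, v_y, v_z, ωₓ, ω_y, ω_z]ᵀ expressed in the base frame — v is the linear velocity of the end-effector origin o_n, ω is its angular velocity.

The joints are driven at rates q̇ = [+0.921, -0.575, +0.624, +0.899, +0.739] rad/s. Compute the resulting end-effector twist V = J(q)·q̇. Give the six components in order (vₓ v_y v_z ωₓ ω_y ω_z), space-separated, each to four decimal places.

o_n = [-0.1055, 0.6911, -0.4268]
J₁: ẑ×o_n = [-0.6911, -0.1055, 0.0000], ω = ẑ
J2: z=[0.0000, 0.0000, 1.0000] o=[-0.0202, 0.5796, 0.0000] → [-0.1115, -0.0853, 0.0000, 0.0000, 0.0000, 1.0000]
J3: z=[0.9962, 0.0872, 0.0000] o=[-0.0874, 1.3467, 0.2800] → [-0.0616, 0.7041, -0.6515, 0.9962, 0.0872, 0.0000]
J4: z=[0.0856, -0.9779, 0.1908] o=[0.1876, 1.3018, -0.0734] → [0.4621, -0.0257, -0.3389, 0.0856, -0.9779, 0.1908]
J5: z=[-0.8056, 0.0448, 0.5908] o=[-0.0551, 1.1064, -0.3895] → [0.2437, -0.0599, 0.3368, -0.8056, 0.0448, 0.5908]
V = J·q̇ = [-0.0153, 0.3239, -0.4623, 0.1032, -0.7916, 0.9541]

-0.0153 0.3239 -0.4623 0.1032 -0.7916 0.9541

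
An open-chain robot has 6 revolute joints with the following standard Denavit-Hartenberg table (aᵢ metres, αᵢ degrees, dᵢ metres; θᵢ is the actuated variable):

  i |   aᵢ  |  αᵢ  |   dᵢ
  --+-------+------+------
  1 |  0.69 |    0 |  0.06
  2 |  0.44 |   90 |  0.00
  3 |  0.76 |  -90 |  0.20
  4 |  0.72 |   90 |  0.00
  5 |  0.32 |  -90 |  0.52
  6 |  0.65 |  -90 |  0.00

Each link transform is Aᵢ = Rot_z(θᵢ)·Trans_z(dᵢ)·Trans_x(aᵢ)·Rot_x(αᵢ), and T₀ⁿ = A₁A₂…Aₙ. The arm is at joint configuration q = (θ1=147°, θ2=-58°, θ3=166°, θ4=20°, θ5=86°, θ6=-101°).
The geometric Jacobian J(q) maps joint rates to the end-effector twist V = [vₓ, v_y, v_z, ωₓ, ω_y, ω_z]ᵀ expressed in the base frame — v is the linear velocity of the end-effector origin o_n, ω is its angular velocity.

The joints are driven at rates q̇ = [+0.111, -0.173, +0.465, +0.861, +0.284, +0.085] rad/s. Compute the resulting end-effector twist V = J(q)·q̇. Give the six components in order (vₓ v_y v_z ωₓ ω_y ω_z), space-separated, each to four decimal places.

-1.0502 -0.9003 -0.7474 0.7568 -0.2399 -0.8990

o_n = [0.4340, -1.0401, 0.3168]
J₁: ẑ×o_n = [1.0401, 0.4340, -0.0000], ω = ẑ
J2: z=[0.0000, 0.0000, 1.0000] o=[-0.5787, 0.3758, 0.0600] → [1.4159, 1.0127, -0.0000, 0.0000, 0.0000, 1.0000]
J3: z=[0.9998, -0.0175, 0.0000] o=[-0.5710, 0.8157, 0.0600] → [-0.0045, -0.2567, -1.8380, 0.9998, -0.0175, 0.0000]
J4: z=[-0.0042, -0.2419, -0.9703] o=[-0.3839, 0.0749, 0.2439] → [-1.0995, -0.7933, 0.2026, -0.0042, -0.2419, -0.9703]
J5: z=[0.9338, -0.3482, 0.0827] o=[-0.6416, -0.5772, 0.4075] → [0.0699, 0.1737, -0.0577, 0.9338, -0.3482, 0.0827]
J6: z=[0.3567, 0.8866, -0.2945] o=[-0.1654, -0.8557, 0.1459] → [0.0972, -0.2375, -0.5972, 0.3567, 0.8866, -0.2945]
V = J·q̇ = [-1.0502, -0.9003, -0.7474, 0.7568, -0.2399, -0.8990]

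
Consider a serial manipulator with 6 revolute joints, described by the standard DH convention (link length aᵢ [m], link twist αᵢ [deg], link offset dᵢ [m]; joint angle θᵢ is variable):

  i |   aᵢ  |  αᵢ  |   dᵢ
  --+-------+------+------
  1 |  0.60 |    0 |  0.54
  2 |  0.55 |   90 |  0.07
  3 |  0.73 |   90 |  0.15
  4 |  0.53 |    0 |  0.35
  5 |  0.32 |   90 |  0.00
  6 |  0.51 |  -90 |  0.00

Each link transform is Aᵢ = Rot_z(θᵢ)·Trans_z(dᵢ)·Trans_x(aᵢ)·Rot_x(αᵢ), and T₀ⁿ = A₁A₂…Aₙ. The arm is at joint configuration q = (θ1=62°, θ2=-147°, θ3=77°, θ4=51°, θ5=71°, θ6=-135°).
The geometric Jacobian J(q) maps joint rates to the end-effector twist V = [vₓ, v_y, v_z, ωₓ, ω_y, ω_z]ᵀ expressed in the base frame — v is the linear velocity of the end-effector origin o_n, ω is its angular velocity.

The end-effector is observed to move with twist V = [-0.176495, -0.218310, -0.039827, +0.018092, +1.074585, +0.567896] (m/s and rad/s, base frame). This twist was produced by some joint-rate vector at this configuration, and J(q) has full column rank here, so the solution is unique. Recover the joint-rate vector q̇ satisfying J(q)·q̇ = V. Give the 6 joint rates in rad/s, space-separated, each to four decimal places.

-0.3790 -0.0510 -0.5690 -0.5640 -0.7020 0.8630

o_n = [-0.1754, -0.2970, 1.6696]
J₁: ẑ×o_n = [0.2970, -0.1754, 0.0000], ω = ẑ
J2: z=[0.0000, 0.0000, 1.0000] o=[0.2817, 0.5298, 0.5400] → [0.8267, -0.4571, 0.0000, 0.0000, 0.0000, 1.0000]
J3: z=[-0.9962, -0.0872, 0.0000] o=[0.3296, -0.0181, 0.6100] → [-0.0924, 1.0556, 0.2337, -0.9962, -0.0872, 0.0000]
J4: z=[0.0849, -0.9707, -0.2250] o=[0.1945, -0.1948, 1.3213] → [-0.3611, 0.0536, -0.3678, 0.0849, -0.9707, -0.2250]
J5: z=[0.0849, -0.9707, -0.2250] o=[-0.1796, -0.6452, 1.5675] → [-0.0208, -0.0096, 0.0336, 0.0849, -0.9707, -0.2250]
J6: z=[-0.5113, -0.2362, 0.8263] o=[-0.4532, -0.6308, 1.4023] → [-0.3390, 0.3662, -0.1051, -0.5113, -0.2362, 0.8263]
q̇ = J⁺·V = [-0.3790, -0.0510, -0.5690, -0.5640, -0.7020, 0.8630]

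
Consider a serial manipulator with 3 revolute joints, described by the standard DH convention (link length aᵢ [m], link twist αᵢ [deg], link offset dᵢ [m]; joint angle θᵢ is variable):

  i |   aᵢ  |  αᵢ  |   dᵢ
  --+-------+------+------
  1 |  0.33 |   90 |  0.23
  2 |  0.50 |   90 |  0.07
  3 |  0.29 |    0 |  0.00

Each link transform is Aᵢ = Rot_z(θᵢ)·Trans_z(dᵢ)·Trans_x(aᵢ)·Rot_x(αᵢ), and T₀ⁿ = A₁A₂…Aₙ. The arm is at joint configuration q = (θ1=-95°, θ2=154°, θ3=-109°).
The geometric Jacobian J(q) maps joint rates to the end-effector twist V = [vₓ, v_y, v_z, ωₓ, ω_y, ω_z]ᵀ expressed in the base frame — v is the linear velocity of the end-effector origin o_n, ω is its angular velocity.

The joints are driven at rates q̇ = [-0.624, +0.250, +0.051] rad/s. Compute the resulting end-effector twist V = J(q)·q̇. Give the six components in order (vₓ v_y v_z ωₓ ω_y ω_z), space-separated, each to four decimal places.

0.0201 -0.0724 -0.0850 -0.2510 -0.0005 -0.5782

o_n = [0.2064, 0.0166, 0.4078]
J₁: ẑ×o_n = [-0.0166, 0.2064, 0.0000], ω = ẑ
J2: z=[-0.9962, 0.0872, 0.0000] o=[-0.0288, -0.3287, 0.2300] → [0.0155, 0.1771, -0.3645, -0.9962, 0.0872, 0.0000]
J3: z=[-0.0382, -0.4367, 0.8988] o=[-0.0593, 0.1250, 0.4492] → [0.1155, 0.2373, 0.1202, -0.0382, -0.4367, 0.8988]
V = J·q̇ = [0.0201, -0.0724, -0.0850, -0.2510, -0.0005, -0.5782]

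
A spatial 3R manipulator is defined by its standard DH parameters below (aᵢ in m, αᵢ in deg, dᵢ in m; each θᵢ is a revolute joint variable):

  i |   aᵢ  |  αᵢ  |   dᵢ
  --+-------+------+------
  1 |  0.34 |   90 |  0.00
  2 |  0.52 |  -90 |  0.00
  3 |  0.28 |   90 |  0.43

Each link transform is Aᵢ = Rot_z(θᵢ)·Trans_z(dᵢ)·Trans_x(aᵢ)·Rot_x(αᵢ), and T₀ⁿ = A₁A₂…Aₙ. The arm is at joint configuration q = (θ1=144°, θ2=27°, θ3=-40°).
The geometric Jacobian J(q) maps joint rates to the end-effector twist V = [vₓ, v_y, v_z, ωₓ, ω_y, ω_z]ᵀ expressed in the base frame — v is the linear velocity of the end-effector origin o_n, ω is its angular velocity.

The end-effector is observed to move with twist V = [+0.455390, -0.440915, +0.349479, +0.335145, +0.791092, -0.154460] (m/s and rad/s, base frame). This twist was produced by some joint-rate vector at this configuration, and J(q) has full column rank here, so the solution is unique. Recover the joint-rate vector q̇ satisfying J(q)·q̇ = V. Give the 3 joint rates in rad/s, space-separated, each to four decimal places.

o_n = [-0.5408, 0.6154, 0.7166]
J₁: ẑ×o_n = [-0.6154, -0.5408, 0.0000], ω = ẑ
J2: z=[0.5878, 0.8090, 0.0000] o=[-0.2751, 0.1998, 0.0000] → [0.5797, -0.4212, 0.4592, 0.5878, 0.8090, 0.0000]
J3: z=[0.3673, -0.2668, 0.8910] o=[-0.6499, 0.4722, 0.2361] → [-0.2558, -0.0793, 0.0817, 0.3673, -0.2668, 0.8910]
q̇ = J⁺·V = [0.2260, 0.8370, -0.4270]

0.2260 0.8370 -0.4270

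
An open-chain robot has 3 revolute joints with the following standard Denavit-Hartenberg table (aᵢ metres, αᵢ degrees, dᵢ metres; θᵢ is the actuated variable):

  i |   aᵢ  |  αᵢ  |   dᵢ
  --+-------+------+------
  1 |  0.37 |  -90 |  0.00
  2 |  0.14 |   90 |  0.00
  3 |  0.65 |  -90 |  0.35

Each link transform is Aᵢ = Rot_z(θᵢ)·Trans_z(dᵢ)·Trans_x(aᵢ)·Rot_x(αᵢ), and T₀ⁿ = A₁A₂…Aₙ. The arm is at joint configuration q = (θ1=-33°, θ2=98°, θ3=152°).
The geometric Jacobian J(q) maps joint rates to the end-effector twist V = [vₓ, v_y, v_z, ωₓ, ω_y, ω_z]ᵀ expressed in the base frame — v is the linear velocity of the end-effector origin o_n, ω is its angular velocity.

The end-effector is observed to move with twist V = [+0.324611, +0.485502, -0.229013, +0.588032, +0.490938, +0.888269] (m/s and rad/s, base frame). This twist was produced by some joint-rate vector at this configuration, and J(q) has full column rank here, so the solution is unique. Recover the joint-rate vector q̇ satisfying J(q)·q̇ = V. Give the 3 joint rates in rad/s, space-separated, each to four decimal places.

0.9200 0.7320 0.2280

o_n = [0.8178, -0.1672, 0.3810]
J₁: ẑ×o_n = [0.1672, 0.8178, -0.0000], ω = ẑ
J2: z=[0.5446, 0.8387, 0.0000] o=[0.3103, -0.2015, 0.0000] → [0.3195, -0.2075, -0.4070, 0.5446, 0.8387, 0.0000]
J3: z=[0.8305, -0.5393, -0.1392] o=[0.2940, -0.1909, -0.1386] → [-0.2770, -0.5045, 0.3022, 0.8305, -0.5393, -0.1392]
q̇ = J⁺·V = [0.9200, 0.7320, 0.2280]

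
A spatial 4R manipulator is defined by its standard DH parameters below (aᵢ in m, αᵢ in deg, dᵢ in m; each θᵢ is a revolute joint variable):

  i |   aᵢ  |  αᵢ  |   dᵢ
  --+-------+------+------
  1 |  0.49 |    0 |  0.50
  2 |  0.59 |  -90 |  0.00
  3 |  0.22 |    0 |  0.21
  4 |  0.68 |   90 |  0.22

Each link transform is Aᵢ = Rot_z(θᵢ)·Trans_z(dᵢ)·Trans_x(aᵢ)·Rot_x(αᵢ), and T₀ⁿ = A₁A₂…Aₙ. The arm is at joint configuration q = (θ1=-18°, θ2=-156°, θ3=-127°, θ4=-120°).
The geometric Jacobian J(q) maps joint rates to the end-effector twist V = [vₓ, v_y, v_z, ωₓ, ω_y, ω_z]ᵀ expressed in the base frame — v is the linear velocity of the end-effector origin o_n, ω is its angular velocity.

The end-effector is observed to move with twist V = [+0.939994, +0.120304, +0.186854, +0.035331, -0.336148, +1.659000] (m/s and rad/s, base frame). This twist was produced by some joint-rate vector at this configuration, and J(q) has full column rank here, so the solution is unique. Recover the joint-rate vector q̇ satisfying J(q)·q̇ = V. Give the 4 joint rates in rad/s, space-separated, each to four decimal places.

o_n = [0.3201, -0.5991, 0.0498]
J₁: ẑ×o_n = [0.5991, 0.3201, -0.0000], ω = ẑ
J2: z=[0.0000, 0.0000, 1.0000] o=[0.4660, -0.1514, 0.5000] → [0.4477, -0.1459, 0.0000, 0.0000, 0.0000, 1.0000]
J3: z=[0.1045, -0.9945, 0.0000] o=[-0.1208, -0.2131, 0.5000] → [0.4478, 0.0471, 0.3981, 0.1045, -0.9945, 0.0000]
J4: z=[0.1045, -0.9945, 0.0000] o=[0.0329, -0.4081, 0.6757] → [0.6225, 0.0654, 0.2657, 0.1045, -0.9945, 0.0000]
q̇ = J⁺·V = [0.7590, 0.9000, 0.7330, -0.3950]

0.7590 0.9000 0.7330 -0.3950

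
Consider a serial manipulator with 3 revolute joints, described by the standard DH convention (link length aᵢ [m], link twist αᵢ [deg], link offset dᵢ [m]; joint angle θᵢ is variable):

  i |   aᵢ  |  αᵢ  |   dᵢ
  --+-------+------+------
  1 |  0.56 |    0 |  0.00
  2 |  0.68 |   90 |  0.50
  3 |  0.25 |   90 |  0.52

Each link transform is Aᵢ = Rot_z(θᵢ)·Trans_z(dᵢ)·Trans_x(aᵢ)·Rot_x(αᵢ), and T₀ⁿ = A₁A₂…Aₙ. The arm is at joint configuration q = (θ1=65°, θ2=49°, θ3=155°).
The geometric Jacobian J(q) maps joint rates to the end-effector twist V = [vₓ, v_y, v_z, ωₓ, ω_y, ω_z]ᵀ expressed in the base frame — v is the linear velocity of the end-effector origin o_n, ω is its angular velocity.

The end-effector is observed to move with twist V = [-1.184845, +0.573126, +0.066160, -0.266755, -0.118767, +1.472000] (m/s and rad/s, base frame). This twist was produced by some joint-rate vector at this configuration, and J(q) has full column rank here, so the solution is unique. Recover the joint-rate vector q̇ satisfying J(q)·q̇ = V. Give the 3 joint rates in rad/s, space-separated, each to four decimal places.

0.4950 0.9770 -0.2920

o_n = [0.5273, 1.1333, 0.6057]
J₁: ẑ×o_n = [-1.1333, 0.5273, 0.0000], ω = ẑ
J2: z=[0.0000, 0.0000, 1.0000] o=[0.2367, 0.5075, 0.0000] → [-0.6257, 0.2906, 0.0000, 0.0000, 0.0000, 1.0000]
J3: z=[0.9135, 0.4067, 0.0000] o=[-0.0399, 1.1287, 0.5000] → [0.0430, -0.0965, -0.2266, 0.9135, 0.4067, 0.0000]
q̇ = J⁺·V = [0.4950, 0.9770, -0.2920]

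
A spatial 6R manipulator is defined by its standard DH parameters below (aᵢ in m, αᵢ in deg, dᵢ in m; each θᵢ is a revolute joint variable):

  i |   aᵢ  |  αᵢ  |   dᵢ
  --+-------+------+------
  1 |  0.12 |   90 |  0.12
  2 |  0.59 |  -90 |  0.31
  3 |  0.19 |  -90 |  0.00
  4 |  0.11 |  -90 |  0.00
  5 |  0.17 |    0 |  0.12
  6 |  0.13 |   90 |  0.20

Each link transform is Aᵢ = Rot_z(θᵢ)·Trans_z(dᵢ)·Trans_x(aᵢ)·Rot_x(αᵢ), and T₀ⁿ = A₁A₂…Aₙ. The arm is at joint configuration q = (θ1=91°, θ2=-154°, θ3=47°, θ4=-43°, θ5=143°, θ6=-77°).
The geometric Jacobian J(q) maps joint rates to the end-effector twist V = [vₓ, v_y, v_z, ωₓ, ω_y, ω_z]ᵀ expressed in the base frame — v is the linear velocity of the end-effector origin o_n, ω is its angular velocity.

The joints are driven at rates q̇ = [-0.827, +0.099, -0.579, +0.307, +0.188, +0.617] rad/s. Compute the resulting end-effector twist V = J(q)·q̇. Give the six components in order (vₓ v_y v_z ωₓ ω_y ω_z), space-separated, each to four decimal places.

o_n = [0.1636, -0.9098, -0.1438]
J₁: ẑ×o_n = [0.9098, 0.1636, -0.0000], ω = ẑ
J2: z=[0.9998, 0.0175, 0.0000] o=[-0.0021, 0.1200, 0.1200] → [-0.0046, 0.2637, -1.0325, 0.9998, 0.0175, 0.0000]
J3: z=[-0.0077, 0.4383, -0.8988] o=[0.3171, -0.4048, -0.1386] → [-0.4561, 0.1379, 0.0711, -0.0077, 0.4383, -0.8988]
J4: z=[-0.6934, 0.6453, 0.3206] o=[0.1802, -0.5237, -0.1954] → [0.1571, 0.0305, 0.2784, -0.6934, 0.6453, 0.3206]
J5: z=[-0.4858, -0.7472, 0.4534] o=[0.1217, -0.5411, -0.2869] → [0.0602, 0.0886, 0.2104, -0.4858, -0.7472, 0.4534]
J6: z=[-0.4858, -0.7472, 0.4534] o=[0.2066, -0.6753, -0.1524] → [0.0999, -0.0153, 0.0818, -0.4858, -0.7472, 0.4534]
V = J·q̇ = [-0.3676, -0.1725, 0.0321, -0.5005, -0.6555, 0.1568]

-0.3676 -0.1725 0.0321 -0.5005 -0.6555 0.1568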